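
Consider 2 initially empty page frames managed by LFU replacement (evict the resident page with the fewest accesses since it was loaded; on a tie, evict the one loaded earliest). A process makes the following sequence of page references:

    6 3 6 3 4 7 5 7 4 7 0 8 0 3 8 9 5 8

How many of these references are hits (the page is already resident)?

3

6 → fault, frames [6]
3 → fault, frames [6, 3]
6 → hit
3 → hit
4 → fault, evict 6, frames [3, 4]
7 → fault, evict 4, frames [3, 7]
5 → fault, evict 7, frames [3, 5]
7 → fault, evict 5, frames [3, 7]
4 → fault, evict 7, frames [3, 4]
7 → fault, evict 4, frames [3, 7]
0 → fault, evict 7, frames [3, 0]
8 → fault, evict 0, frames [3, 8]
0 → fault, evict 8, frames [3, 0]
3 → hit
8 → fault, evict 0, frames [3, 8]
9 → fault, evict 8, frames [3, 9]
5 → fault, evict 9, frames [3, 5]
8 → fault, evict 5, frames [3, 8]
Hits: 3.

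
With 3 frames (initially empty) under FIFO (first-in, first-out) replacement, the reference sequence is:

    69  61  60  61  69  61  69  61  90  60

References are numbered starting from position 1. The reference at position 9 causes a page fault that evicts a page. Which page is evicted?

pos 1: 69: fault, frames {69}
pos 2: 61: fault, frames {69,61}
pos 3: 60: fault, frames {69,61,60}
pos 4: 61: hit
pos 5: 69: hit
pos 6: 61: hit
pos 7: 69: hit
pos 8: 61: hit
pos 9: 90: fault, evict 69, frames {61,60,90}
At position 9, page 69 is evicted.

69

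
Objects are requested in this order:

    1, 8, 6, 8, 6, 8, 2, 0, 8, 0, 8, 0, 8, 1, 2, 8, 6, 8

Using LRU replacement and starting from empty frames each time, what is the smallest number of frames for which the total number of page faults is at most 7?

f=1: 18 faults
f=2: 10 faults
f=3: 8 faults
f=4: 7 faults
f=5: 5 faults
Smallest f with faults ≤ 7 is 4.

4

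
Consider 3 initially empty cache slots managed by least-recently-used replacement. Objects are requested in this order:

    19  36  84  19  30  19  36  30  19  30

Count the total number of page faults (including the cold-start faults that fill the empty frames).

5

19: miss, frames {19}
36: miss, frames {19,36}
84: miss, frames {19,36,84}
19: hit
30: miss, evict 36, frames {84,19,30}
19: hit
36: miss, evict 84, frames {30,19,36}
30: hit
19: hit
30: hit
Page faults: 5.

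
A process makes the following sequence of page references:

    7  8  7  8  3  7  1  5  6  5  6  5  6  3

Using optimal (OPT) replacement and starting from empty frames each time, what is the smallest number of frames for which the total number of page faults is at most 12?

f=1: 14 faults
f=2: 7 faults
f=3: 6 faults
f=4: 6 faults
f=5: 6 faults
f=6: 6 faults
Smallest f with faults ≤ 12 is 2.

2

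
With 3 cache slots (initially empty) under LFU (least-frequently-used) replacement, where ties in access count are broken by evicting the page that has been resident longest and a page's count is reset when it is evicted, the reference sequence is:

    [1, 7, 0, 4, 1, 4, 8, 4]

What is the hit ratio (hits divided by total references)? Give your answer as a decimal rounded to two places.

1 -> fault, frames [1]
7 -> fault, frames [1, 7]
0 -> fault, frames [1, 7, 0]
4 -> fault, evict 1, frames [7, 0, 4]
1 -> fault, evict 7, frames [0, 4, 1]
4 -> hit
8 -> fault, evict 0, frames [4, 1, 8]
4 -> hit
Hits: 2 of 8 references → 2/8 = 0.2500.

0.25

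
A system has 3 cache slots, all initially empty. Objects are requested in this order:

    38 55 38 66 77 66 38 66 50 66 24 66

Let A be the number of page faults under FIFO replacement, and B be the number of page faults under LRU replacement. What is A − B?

2

Under FIFO: F F . F F . F . F F F . → 8 faults.
Under LRU: F F . F F . . . F . F . → 6 faults.
A − B = 8 − 6 = 2.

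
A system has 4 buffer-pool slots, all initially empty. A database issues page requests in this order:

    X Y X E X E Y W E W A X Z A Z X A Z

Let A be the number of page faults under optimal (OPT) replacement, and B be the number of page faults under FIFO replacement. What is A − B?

-1

Under OPT: F F . F . . . F . . F . F . . . . . → 6 faults.
Under FIFO: F F . F . . . F . . F F F . . . . . → 7 faults.
A − B = 6 − 7 = -1.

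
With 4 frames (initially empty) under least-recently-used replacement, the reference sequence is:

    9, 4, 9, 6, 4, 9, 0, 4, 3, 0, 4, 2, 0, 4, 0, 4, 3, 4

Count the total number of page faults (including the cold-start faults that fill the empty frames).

9 -> fault, frames (9)
4 -> fault, frames (9 4)
9 -> hit
6 -> fault, frames (4 9 6)
4 -> hit
9 -> hit
0 -> fault, frames (6 4 9 0)
4 -> hit
3 -> fault, evict 6, frames (9 0 4 3)
0 -> hit
4 -> hit
2 -> fault, evict 9, frames (3 0 4 2)
0 -> hit
4 -> hit
0 -> hit
4 -> hit
3 -> hit
4 -> hit
Page faults: 6.

6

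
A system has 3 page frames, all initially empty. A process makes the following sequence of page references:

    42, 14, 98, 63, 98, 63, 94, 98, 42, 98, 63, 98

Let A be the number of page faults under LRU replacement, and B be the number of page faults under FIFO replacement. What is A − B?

Under LRU: F F F F . . F . F . F . → 7 faults.
Under FIFO: F F F F . . F . F F F . → 8 faults.
A − B = 7 − 8 = -1.

-1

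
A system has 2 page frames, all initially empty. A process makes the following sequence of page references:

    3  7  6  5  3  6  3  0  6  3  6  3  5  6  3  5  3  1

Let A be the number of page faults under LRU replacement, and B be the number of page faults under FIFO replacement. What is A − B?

2

Under LRU: F F F F F F . F F F . . F F F F . F → 14 faults.
Under FIFO: F F F F F F . F . F F . F . F . . F → 12 faults.
A − B = 14 − 12 = 2.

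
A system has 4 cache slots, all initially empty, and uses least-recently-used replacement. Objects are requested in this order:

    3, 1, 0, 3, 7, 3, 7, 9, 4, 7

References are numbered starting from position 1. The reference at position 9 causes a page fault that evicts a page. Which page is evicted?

0

pos 1: 3 → fault, frames {3}
pos 2: 1 → fault, frames {3,1}
pos 3: 0 → fault, frames {3,1,0}
pos 4: 3 → hit
pos 5: 7 → fault, frames {1,0,3,7}
pos 6: 3 → hit
pos 7: 7 → hit
pos 8: 9 → fault, evict 1, frames {0,3,7,9}
pos 9: 4 → fault, evict 0, frames {3,7,9,4}
At position 9, page 0 is evicted.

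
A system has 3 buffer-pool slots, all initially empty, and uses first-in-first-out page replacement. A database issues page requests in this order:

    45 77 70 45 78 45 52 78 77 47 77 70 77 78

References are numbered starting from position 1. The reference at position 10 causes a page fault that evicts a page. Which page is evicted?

45

pos 1: 45 -> miss, frames (45)
pos 2: 77 -> miss, frames (45 77)
pos 3: 70 -> miss, frames (45 77 70)
pos 4: 45 -> hit
pos 5: 78 -> miss, evict 45, frames (77 70 78)
pos 6: 45 -> miss, evict 77, frames (70 78 45)
pos 7: 52 -> miss, evict 70, frames (78 45 52)
pos 8: 78 -> hit
pos 9: 77 -> miss, evict 78, frames (45 52 77)
pos 10: 47 -> miss, evict 45, frames (52 77 47)
At position 10, page 45 is evicted.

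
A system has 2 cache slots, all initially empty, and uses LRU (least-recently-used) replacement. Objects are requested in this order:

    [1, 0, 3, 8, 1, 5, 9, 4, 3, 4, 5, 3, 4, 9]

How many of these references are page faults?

1 -> miss, frames (1)
0 -> miss, frames (1 0)
3 -> miss, evict 1, frames (0 3)
8 -> miss, evict 0, frames (3 8)
1 -> miss, evict 3, frames (8 1)
5 -> miss, evict 8, frames (1 5)
9 -> miss, evict 1, frames (5 9)
4 -> miss, evict 5, frames (9 4)
3 -> miss, evict 9, frames (4 3)
4 -> hit
5 -> miss, evict 3, frames (4 5)
3 -> miss, evict 4, frames (5 3)
4 -> miss, evict 5, frames (3 4)
9 -> miss, evict 3, frames (4 9)
Page faults: 13.

13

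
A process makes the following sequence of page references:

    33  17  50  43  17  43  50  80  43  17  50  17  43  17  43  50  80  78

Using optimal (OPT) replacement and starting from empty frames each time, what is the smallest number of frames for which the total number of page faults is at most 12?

2

f=1: 18 faults
f=2: 12 faults
f=3: 8 faults
f=4: 6 faults
f=5: 6 faults
f=6: 6 faults
Smallest f with faults ≤ 12 is 2.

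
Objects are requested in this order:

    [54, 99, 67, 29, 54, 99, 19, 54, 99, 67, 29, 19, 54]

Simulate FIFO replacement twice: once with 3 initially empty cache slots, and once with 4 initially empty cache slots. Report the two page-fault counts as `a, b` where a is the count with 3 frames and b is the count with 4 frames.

10, 11

3 frames: F F F F F F F . . F F . F → 10 faults.
4 frames: F F F F . . F F F F F F F → 11 faults.
11 > 10: adding a frame increased faults — Belady's anomaly.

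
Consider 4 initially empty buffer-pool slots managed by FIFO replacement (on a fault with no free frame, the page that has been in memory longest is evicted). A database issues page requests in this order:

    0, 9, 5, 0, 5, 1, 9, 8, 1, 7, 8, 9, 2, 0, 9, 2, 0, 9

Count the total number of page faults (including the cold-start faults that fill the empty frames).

9

0 → fault, frames (0)
9 → fault, frames (0 9)
5 → fault, frames (0 9 5)
0 → hit
5 → hit
1 → fault, frames (0 9 5 1)
9 → hit
8 → fault, evict 0, frames (9 5 1 8)
1 → hit
7 → fault, evict 9, frames (5 1 8 7)
8 → hit
9 → fault, evict 5, frames (1 8 7 9)
2 → fault, evict 1, frames (8 7 9 2)
0 → fault, evict 8, frames (7 9 2 0)
9 → hit
2 → hit
0 → hit
9 → hit
Page faults: 9.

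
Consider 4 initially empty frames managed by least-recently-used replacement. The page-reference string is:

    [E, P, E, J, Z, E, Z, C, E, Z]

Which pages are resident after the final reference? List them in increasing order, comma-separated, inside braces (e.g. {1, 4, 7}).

E: fault, frames (E)
P: fault, frames (E P)
E: hit
J: fault, frames (P E J)
Z: fault, frames (P E J Z)
E: hit
Z: hit
C: fault, evict P, frames (J E Z C)
E: hit
Z: hit

{C, E, J, Z}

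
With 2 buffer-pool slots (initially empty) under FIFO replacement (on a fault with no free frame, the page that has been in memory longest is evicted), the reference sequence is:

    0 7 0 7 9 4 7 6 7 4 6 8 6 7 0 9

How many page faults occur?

0: fault, frames {0}
7: fault, frames {0,7}
0: hit
7: hit
9: fault, evict 0, frames {7,9}
4: fault, evict 7, frames {9,4}
7: fault, evict 9, frames {4,7}
6: fault, evict 4, frames {7,6}
7: hit
4: fault, evict 7, frames {6,4}
6: hit
8: fault, evict 6, frames {4,8}
6: fault, evict 4, frames {8,6}
7: fault, evict 8, frames {6,7}
0: fault, evict 6, frames {7,0}
9: fault, evict 7, frames {0,9}
Page faults: 12.

12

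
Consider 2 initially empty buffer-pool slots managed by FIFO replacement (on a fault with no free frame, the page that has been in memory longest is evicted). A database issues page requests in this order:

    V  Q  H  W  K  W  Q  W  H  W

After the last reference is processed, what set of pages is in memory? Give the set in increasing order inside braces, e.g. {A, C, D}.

{H, W}

V → fault, frames (V)
Q → fault, frames (V Q)
H → fault, evict V, frames (Q H)
W → fault, evict Q, frames (H W)
K → fault, evict H, frames (W K)
W → hit
Q → fault, evict W, frames (K Q)
W → fault, evict K, frames (Q W)
H → fault, evict Q, frames (W H)
W → hit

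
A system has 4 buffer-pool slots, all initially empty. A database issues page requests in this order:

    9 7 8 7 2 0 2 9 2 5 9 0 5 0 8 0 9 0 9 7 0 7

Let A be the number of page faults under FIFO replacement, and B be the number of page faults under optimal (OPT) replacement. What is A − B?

Under FIFO: F F F . F F . F . F . . . . F . . . . F F . → 10 faults.
Under OPT: F F F . F F . . . F . . . . . . . . . F . . → 7 faults.
A − B = 10 − 7 = 3.

3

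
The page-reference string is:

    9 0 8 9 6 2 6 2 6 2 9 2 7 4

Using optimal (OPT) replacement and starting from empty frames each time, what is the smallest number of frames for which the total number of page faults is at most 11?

2

f=1: 14 faults
f=2: 8 faults
f=3: 7 faults
f=4: 7 faults
f=5: 7 faults
f=6: 7 faults
f=7: 7 faults
Smallest f with faults ≤ 11 is 2.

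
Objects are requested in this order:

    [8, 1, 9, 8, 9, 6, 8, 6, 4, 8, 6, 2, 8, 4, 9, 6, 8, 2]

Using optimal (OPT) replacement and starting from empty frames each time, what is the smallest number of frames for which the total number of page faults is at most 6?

f=1: 18 faults
f=2: 11 faults
f=3: 8 faults
f=4: 7 faults
f=5: 6 faults
f=6: 6 faults
Smallest f with faults ≤ 6 is 5.

5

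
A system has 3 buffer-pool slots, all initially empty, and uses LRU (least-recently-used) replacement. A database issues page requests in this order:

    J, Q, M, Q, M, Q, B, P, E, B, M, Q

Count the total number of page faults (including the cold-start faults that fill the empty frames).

8

J -> miss, frames [J]
Q -> miss, frames [J, Q]
M -> miss, frames [J, Q, M]
Q -> hit
M -> hit
Q -> hit
B -> miss, evict J, frames [M, Q, B]
P -> miss, evict M, frames [Q, B, P]
E -> miss, evict Q, frames [B, P, E]
B -> hit
M -> miss, evict P, frames [E, B, M]
Q -> miss, evict E, frames [B, M, Q]
Page faults: 8.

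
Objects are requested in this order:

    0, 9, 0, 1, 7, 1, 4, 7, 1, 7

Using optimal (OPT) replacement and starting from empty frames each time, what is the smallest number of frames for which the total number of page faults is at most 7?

f=1: 10 faults
f=2: 6 faults
f=3: 5 faults
f=4: 5 faults
f=5: 5 faults
Smallest f with faults ≤ 7 is 2.

2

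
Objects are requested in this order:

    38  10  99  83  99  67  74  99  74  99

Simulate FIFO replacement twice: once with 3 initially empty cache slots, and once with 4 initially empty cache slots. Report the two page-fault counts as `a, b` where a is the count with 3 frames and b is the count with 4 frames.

3 frames: F F F F . F F F . . → 7 faults.
4 frames: F F F F . F F . . . → 6 faults.
6 < 7: adding a frame reduced faults, as is typical.

7, 6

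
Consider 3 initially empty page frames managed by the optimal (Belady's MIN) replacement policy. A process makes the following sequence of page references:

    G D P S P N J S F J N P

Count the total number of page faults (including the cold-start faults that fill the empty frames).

8

G: fault, frames (G)
D: fault, frames (G D)
P: fault, frames (G D P)
S: fault, evict D, frames (G P S)
P: hit
N: fault, evict G, frames (P S N)
J: fault, evict P, frames (S N J)
S: hit
F: fault, evict S, frames (N J F)
J: hit
N: hit
P: fault, evict F, frames (N J P)
Page faults: 8.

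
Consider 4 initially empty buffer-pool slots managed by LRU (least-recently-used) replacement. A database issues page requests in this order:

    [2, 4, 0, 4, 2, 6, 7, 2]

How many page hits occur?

2: fault, frames {2}
4: fault, frames {2,4}
0: fault, frames {2,4,0}
4: hit
2: hit
6: fault, frames {0,4,2,6}
7: fault, evict 0, frames {4,2,6,7}
2: hit
Hits: 3.

3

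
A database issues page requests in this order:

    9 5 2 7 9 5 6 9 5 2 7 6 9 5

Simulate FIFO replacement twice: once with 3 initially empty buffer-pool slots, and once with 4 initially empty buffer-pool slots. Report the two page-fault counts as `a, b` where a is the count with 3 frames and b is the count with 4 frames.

11, 12

3 frames: F F F F F F F . . F F . F F → 11 faults.
4 frames: F F F F . . F F F F F F F F → 12 faults.
12 > 11: adding a frame increased faults — Belady's anomaly.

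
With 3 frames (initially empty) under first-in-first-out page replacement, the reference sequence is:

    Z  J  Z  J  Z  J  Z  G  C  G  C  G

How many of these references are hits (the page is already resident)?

Z → fault, frames (Z)
J → fault, frames (Z J)
Z → hit
J → hit
Z → hit
J → hit
Z → hit
G → fault, frames (Z J G)
C → fault, evict Z, frames (J G C)
G → hit
C → hit
G → hit
Hits: 8.

8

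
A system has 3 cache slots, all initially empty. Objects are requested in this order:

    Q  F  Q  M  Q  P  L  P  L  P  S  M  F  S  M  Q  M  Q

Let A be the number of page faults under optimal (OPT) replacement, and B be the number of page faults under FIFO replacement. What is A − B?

-1

Under OPT: F F . F . F F . . . F . F . . F . . → 8 faults.
Under FIFO: F F . F . F F . . . F F F . . F . . → 9 faults.
A − B = 8 − 9 = -1.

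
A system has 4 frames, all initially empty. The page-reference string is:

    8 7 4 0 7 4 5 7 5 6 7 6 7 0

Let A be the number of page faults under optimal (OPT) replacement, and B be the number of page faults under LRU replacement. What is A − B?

Under OPT: F F F F . . F . . F . . . . → 6 faults.
Under LRU: F F F F . . F . . F . . . F → 7 faults.
A − B = 6 − 7 = -1.

-1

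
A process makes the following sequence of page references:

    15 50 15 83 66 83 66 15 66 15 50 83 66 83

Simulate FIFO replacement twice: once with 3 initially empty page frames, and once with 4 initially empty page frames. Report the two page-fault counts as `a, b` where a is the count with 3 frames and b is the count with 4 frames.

3 frames: F F . F F . . F . . F F F . → 8 faults.
4 frames: F F . F F . . . . . . . . . → 4 faults.
4 < 8: adding a frame reduced faults, as is typical.

8, 4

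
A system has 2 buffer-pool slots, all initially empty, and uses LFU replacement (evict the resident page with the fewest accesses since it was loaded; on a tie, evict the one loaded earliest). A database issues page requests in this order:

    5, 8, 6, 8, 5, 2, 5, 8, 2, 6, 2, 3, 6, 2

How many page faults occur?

5: fault, frames {5}
8: fault, frames {5,8}
6: fault, evict 5, frames {8,6}
8: hit
5: fault, evict 6, frames {8,5}
2: fault, evict 5, frames {8,2}
5: fault, evict 2, frames {8,5}
8: hit
2: fault, evict 5, frames {8,2}
6: fault, evict 2, frames {8,6}
2: fault, evict 6, frames {8,2}
3: fault, evict 2, frames {8,3}
6: fault, evict 3, frames {8,6}
2: fault, evict 6, frames {8,2}
Page faults: 12.

12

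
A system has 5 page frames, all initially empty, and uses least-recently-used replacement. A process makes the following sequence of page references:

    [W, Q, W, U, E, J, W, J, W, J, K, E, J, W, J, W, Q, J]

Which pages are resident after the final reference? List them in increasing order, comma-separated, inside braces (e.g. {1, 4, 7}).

{E, J, K, Q, W}

W → miss, frames {W}
Q → miss, frames {W,Q}
W → hit
U → miss, frames {Q,W,U}
E → miss, frames {Q,W,U,E}
J → miss, frames {Q,W,U,E,J}
W → hit
J → hit
W → hit
J → hit
K → miss, evict Q, frames {U,E,W,J,K}
E → hit
J → hit
W → hit
J → hit
W → hit
Q → miss, evict U, frames {K,E,J,W,Q}
J → hit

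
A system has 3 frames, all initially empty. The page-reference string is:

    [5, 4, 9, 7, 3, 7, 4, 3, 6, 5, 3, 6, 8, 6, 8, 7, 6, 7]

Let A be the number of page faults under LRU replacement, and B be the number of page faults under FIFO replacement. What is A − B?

-2

Under LRU: F F F F F . F . F F . . F . . F . . → 10 faults.
Under FIFO: F F F F F . F . F F F . F F . F . . → 12 faults.
A − B = 10 − 12 = -2.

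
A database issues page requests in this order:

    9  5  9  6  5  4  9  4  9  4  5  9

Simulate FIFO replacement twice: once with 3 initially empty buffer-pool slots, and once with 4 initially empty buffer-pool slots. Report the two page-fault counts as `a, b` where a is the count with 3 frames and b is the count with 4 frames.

3 frames: F F . F . F F . . . F . → 6 faults.
4 frames: F F . F . F . . . . . . → 4 faults.
4 < 6: adding a frame reduced faults, as is typical.

6, 4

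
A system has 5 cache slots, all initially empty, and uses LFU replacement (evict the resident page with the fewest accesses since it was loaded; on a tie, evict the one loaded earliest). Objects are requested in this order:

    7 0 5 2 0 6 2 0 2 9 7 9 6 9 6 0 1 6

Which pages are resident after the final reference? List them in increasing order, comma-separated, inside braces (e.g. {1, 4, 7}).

7 -> miss, frames (7)
0 -> miss, frames (7 0)
5 -> miss, frames (7 0 5)
2 -> miss, frames (7 0 5 2)
0 -> hit
6 -> miss, frames (7 0 5 2 6)
2 -> hit
0 -> hit
2 -> hit
9 -> miss, evict 7, frames (0 5 2 6 9)
7 -> miss, evict 5, frames (0 2 6 9 7)
9 -> hit
6 -> hit
9 -> hit
6 -> hit
0 -> hit
1 -> miss, evict 7, frames (0 2 6 9 1)
6 -> hit

{0, 1, 2, 6, 9}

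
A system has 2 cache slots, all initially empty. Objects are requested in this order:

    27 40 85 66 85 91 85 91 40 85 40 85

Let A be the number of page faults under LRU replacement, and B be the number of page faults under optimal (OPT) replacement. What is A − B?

Under LRU: F F F F . F . . F F . . → 7 faults.
Under OPT: F F F F . F . . F . . . → 6 faults.
A − B = 7 − 6 = 1.

1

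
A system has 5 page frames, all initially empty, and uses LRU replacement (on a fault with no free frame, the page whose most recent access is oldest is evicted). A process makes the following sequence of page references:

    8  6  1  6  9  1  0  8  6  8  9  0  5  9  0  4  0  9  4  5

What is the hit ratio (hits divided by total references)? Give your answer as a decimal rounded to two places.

8 → miss, frames [8]
6 → miss, frames [8, 6]
1 → miss, frames [8, 6, 1]
6 → hit
9 → miss, frames [8, 1, 6, 9]
1 → hit
0 → miss, frames [8, 6, 9, 1, 0]
8 → hit
6 → hit
8 → hit
9 → hit
0 → hit
5 → miss, evict 1, frames [6, 8, 9, 0, 5]
9 → hit
0 → hit
4 → miss, evict 6, frames [8, 5, 9, 0, 4]
0 → hit
9 → hit
4 → hit
5 → hit
Hits: 13 of 20 references → 13/20 = 0.6500.

0.65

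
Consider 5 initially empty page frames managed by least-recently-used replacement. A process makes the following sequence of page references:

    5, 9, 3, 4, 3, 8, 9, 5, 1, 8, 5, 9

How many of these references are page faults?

5: fault, frames [5]
9: fault, frames [5, 9]
3: fault, frames [5, 9, 3]
4: fault, frames [5, 9, 3, 4]
3: hit
8: fault, frames [5, 9, 4, 3, 8]
9: hit
5: hit
1: fault, evict 4, frames [3, 8, 9, 5, 1]
8: hit
5: hit
9: hit
Page faults: 6.

6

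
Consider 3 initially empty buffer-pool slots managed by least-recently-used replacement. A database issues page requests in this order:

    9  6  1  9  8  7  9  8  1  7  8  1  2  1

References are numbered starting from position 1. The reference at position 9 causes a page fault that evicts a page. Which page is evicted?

7

pos 1: 9 -> miss, frames {9}
pos 2: 6 -> miss, frames {9,6}
pos 3: 1 -> miss, frames {9,6,1}
pos 4: 9 -> hit
pos 5: 8 -> miss, evict 6, frames {1,9,8}
pos 6: 7 -> miss, evict 1, frames {9,8,7}
pos 7: 9 -> hit
pos 8: 8 -> hit
pos 9: 1 -> miss, evict 7, frames {9,8,1}
At position 9, page 7 is evicted.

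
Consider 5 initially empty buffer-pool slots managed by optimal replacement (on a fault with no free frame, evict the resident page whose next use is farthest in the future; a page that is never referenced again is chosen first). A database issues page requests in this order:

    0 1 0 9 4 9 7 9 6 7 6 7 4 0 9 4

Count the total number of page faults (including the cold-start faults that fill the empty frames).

0 -> fault, frames (0)
1 -> fault, frames (0 1)
0 -> hit
9 -> fault, frames (0 1 9)
4 -> fault, frames (0 1 9 4)
9 -> hit
7 -> fault, frames (0 1 9 4 7)
9 -> hit
6 -> fault, evict 1, frames (0 9 4 7 6)
7 -> hit
6 -> hit
7 -> hit
4 -> hit
0 -> hit
9 -> hit
4 -> hit
Page faults: 6.

6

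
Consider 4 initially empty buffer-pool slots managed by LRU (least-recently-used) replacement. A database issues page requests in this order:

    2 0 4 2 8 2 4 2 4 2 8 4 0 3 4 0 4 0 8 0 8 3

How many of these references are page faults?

2 -> fault, frames {2}
0 -> fault, frames {2,0}
4 -> fault, frames {2,0,4}
2 -> hit
8 -> fault, frames {0,4,2,8}
2 -> hit
4 -> hit
2 -> hit
4 -> hit
2 -> hit
8 -> hit
4 -> hit
0 -> hit
3 -> fault, evict 2, frames {8,4,0,3}
4 -> hit
0 -> hit
4 -> hit
0 -> hit
8 -> hit
0 -> hit
8 -> hit
3 -> hit
Page faults: 5.

5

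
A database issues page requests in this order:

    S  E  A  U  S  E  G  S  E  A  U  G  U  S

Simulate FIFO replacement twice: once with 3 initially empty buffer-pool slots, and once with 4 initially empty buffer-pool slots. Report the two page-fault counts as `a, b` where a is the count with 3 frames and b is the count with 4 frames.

10, 11

3 frames: F F F F F F F . . F F . . F → 10 faults.
4 frames: F F F F . . F F F F F F . F → 11 faults.
11 > 10: adding a frame increased faults — Belady's anomaly.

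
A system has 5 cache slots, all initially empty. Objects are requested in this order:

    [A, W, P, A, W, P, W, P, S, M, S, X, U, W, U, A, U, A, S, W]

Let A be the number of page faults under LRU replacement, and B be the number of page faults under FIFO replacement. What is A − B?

-1

Under LRU: F F F . . . . . F F . F F F . F . . . . → 9 faults.
Under FIFO: F F F . . . . . F F . F F F . F . . F . → 10 faults.
A − B = 9 − 10 = -1.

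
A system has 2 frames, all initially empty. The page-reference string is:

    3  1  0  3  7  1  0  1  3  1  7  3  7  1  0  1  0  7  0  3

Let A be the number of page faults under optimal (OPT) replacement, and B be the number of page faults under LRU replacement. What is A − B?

-3

Under OPT: F F F . F F . . F . F . . F F . . F . F → 11 faults.
Under LRU: F F F F F F F . F . F F . F F . . F . F → 14 faults.
A − B = 11 − 14 = -3.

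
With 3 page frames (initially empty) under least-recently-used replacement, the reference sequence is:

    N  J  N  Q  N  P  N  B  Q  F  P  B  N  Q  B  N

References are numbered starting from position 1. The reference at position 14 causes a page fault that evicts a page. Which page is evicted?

P

pos 1: N: miss, frames (N)
pos 2: J: miss, frames (N J)
pos 3: N: hit
pos 4: Q: miss, frames (J N Q)
pos 5: N: hit
pos 6: P: miss, evict J, frames (Q N P)
pos 7: N: hit
pos 8: B: miss, evict Q, frames (P N B)
pos 9: Q: miss, evict P, frames (N B Q)
pos 10: F: miss, evict N, frames (B Q F)
pos 11: P: miss, evict B, frames (Q F P)
pos 12: B: miss, evict Q, frames (F P B)
pos 13: N: miss, evict F, frames (P B N)
pos 14: Q: miss, evict P, frames (B N Q)
At position 14, page P is evicted.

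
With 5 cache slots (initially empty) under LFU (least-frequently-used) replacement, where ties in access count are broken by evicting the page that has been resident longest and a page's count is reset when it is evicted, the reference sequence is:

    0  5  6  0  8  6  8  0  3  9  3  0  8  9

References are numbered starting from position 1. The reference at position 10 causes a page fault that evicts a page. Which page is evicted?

pos 1: 0 -> fault, frames (0)
pos 2: 5 -> fault, frames (0 5)
pos 3: 6 -> fault, frames (0 5 6)
pos 4: 0 -> hit
pos 5: 8 -> fault, frames (0 5 6 8)
pos 6: 6 -> hit
pos 7: 8 -> hit
pos 8: 0 -> hit
pos 9: 3 -> fault, frames (0 5 6 8 3)
pos 10: 9 -> fault, evict 5, frames (0 6 8 3 9)
At position 10, page 5 is evicted.

5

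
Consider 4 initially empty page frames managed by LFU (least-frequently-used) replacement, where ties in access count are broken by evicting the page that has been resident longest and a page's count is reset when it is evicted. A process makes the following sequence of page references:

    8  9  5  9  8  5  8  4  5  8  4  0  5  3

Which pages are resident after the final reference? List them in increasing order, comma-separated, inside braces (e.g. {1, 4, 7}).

8 -> fault, frames {8}
9 -> fault, frames {8,9}
5 -> fault, frames {8,9,5}
9 -> hit
8 -> hit
5 -> hit
8 -> hit
4 -> fault, frames {8,9,5,4}
5 -> hit
8 -> hit
4 -> hit
0 -> fault, evict 9, frames {8,5,4,0}
5 -> hit
3 -> fault, evict 0, frames {8,5,4,3}

{3, 4, 5, 8}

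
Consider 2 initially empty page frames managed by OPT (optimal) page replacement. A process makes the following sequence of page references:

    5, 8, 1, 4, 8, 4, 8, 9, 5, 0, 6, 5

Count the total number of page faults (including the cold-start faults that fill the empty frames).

5 -> fault, frames {5}
8 -> fault, frames {5,8}
1 -> fault, evict 5, frames {8,1}
4 -> fault, evict 1, frames {8,4}
8 -> hit
4 -> hit
8 -> hit
9 -> fault, evict 4, frames {8,9}
5 -> fault, evict 9, frames {8,5}
0 -> fault, evict 8, frames {5,0}
6 -> fault, evict 0, frames {5,6}
5 -> hit
Page faults: 8.

8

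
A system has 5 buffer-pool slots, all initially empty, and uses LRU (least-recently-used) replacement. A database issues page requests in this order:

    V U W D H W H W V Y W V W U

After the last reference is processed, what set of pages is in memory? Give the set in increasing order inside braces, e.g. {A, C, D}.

V: miss, frames {V}
U: miss, frames {V,U}
W: miss, frames {V,U,W}
D: miss, frames {V,U,W,D}
H: miss, frames {V,U,W,D,H}
W: hit
H: hit
W: hit
V: hit
Y: miss, evict U, frames {D,H,W,V,Y}
W: hit
V: hit
W: hit
U: miss, evict D, frames {H,Y,V,W,U}

{H, U, V, W, Y}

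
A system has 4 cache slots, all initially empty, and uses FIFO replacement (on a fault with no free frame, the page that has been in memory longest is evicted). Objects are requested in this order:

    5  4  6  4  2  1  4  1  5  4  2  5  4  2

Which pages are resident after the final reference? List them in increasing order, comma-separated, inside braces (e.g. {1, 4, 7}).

5 → fault, frames [5]
4 → fault, frames [5, 4]
6 → fault, frames [5, 4, 6]
4 → hit
2 → fault, frames [5, 4, 6, 2]
1 → fault, evict 5, frames [4, 6, 2, 1]
4 → hit
1 → hit
5 → fault, evict 4, frames [6, 2, 1, 5]
4 → fault, evict 6, frames [2, 1, 5, 4]
2 → hit
5 → hit
4 → hit
2 → hit

{1, 2, 4, 5}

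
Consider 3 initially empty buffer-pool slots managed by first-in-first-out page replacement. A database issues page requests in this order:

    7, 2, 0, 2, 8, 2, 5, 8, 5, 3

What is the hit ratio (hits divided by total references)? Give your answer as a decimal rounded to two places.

0.40

7: miss, frames [7]
2: miss, frames [7, 2]
0: miss, frames [7, 2, 0]
2: hit
8: miss, evict 7, frames [2, 0, 8]
2: hit
5: miss, evict 2, frames [0, 8, 5]
8: hit
5: hit
3: miss, evict 0, frames [8, 5, 3]
Hits: 4 of 10 references → 4/10 = 0.4000.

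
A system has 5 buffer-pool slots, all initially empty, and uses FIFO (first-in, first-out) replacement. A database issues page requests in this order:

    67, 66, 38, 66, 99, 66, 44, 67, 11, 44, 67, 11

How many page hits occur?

67 -> miss, frames (67)
66 -> miss, frames (67 66)
38 -> miss, frames (67 66 38)
66 -> hit
99 -> miss, frames (67 66 38 99)
66 -> hit
44 -> miss, frames (67 66 38 99 44)
67 -> hit
11 -> miss, evict 67, frames (66 38 99 44 11)
44 -> hit
67 -> miss, evict 66, frames (38 99 44 11 67)
11 -> hit
Hits: 5.

5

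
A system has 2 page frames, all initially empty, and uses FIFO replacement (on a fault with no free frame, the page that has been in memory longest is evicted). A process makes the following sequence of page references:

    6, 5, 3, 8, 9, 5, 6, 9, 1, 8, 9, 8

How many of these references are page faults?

6 → fault, frames (6)
5 → fault, frames (6 5)
3 → fault, evict 6, frames (5 3)
8 → fault, evict 5, frames (3 8)
9 → fault, evict 3, frames (8 9)
5 → fault, evict 8, frames (9 5)
6 → fault, evict 9, frames (5 6)
9 → fault, evict 5, frames (6 9)
1 → fault, evict 6, frames (9 1)
8 → fault, evict 9, frames (1 8)
9 → fault, evict 1, frames (8 9)
8 → hit
Page faults: 11.

11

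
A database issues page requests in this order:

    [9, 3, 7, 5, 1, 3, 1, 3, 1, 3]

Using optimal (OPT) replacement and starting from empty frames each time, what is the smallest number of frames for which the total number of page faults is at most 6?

2

f=1: 10 faults
f=2: 5 faults
f=3: 5 faults
f=4: 5 faults
f=5: 5 faults
Smallest f with faults ≤ 6 is 2.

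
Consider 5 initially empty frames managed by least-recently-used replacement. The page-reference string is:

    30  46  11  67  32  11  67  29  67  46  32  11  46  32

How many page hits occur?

8

30: miss, frames (30)
46: miss, frames (30 46)
11: miss, frames (30 46 11)
67: miss, frames (30 46 11 67)
32: miss, frames (30 46 11 67 32)
11: hit
67: hit
29: miss, evict 30, frames (46 32 11 67 29)
67: hit
46: hit
32: hit
11: hit
46: hit
32: hit
Hits: 8.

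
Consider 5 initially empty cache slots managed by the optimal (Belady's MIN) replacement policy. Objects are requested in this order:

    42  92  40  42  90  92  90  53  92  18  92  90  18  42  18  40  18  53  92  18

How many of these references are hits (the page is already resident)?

42: miss, frames [42]
92: miss, frames [42, 92]
40: miss, frames [42, 92, 40]
42: hit
90: miss, frames [42, 92, 40, 90]
92: hit
90: hit
53: miss, frames [42, 92, 40, 90, 53]
92: hit
18: miss, evict 53, frames [42, 92, 40, 90, 18]
92: hit
90: hit
18: hit
42: hit
18: hit
40: hit
18: hit
53: miss, evict 90, frames [42, 92, 40, 18, 53]
92: hit
18: hit
Hits: 13.

13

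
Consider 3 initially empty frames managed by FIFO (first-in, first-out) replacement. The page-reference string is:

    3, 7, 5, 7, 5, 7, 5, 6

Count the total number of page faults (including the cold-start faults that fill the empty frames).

4

3 -> fault, frames (3)
7 -> fault, frames (3 7)
5 -> fault, frames (3 7 5)
7 -> hit
5 -> hit
7 -> hit
5 -> hit
6 -> fault, evict 3, frames (7 5 6)
Page faults: 4.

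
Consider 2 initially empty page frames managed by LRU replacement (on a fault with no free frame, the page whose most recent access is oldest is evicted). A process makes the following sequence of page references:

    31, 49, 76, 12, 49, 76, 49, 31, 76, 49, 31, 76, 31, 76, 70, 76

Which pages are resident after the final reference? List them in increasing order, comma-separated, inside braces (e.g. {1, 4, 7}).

{70, 76}

31: fault, frames (31)
49: fault, frames (31 49)
76: fault, evict 31, frames (49 76)
12: fault, evict 49, frames (76 12)
49: fault, evict 76, frames (12 49)
76: fault, evict 12, frames (49 76)
49: hit
31: fault, evict 76, frames (49 31)
76: fault, evict 49, frames (31 76)
49: fault, evict 31, frames (76 49)
31: fault, evict 76, frames (49 31)
76: fault, evict 49, frames (31 76)
31: hit
76: hit
70: fault, evict 31, frames (76 70)
76: hit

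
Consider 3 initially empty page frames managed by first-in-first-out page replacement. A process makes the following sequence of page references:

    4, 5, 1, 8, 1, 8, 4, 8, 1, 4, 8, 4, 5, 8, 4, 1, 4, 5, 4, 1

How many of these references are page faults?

7

4 → fault, frames (4)
5 → fault, frames (4 5)
1 → fault, frames (4 5 1)
8 → fault, evict 4, frames (5 1 8)
1 → hit
8 → hit
4 → fault, evict 5, frames (1 8 4)
8 → hit
1 → hit
4 → hit
8 → hit
4 → hit
5 → fault, evict 1, frames (8 4 5)
8 → hit
4 → hit
1 → fault, evict 8, frames (4 5 1)
4 → hit
5 → hit
4 → hit
1 → hit
Page faults: 7.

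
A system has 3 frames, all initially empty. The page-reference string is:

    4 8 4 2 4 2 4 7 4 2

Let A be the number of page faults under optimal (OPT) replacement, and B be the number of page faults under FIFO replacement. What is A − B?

Under OPT: F F . F . . . F . . → 4 faults.
Under FIFO: F F . F . . . F F . → 5 faults.
A − B = 4 − 5 = -1.

-1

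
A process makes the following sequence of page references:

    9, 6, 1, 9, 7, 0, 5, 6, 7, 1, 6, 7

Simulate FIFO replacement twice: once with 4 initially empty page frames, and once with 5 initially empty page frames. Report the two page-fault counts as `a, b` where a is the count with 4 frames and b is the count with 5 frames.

9, 6

4 frames: F F F . F F F F . F . F → 9 faults.
5 frames: F F F . F F F . . . . . → 6 faults.
6 < 9: adding a frame reduced faults, as is typical.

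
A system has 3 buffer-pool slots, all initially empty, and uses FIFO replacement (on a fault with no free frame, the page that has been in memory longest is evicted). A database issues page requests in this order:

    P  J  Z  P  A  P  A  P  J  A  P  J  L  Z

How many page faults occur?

8

P → miss, frames {P}
J → miss, frames {P,J}
Z → miss, frames {P,J,Z}
P → hit
A → miss, evict P, frames {J,Z,A}
P → miss, evict J, frames {Z,A,P}
A → hit
P → hit
J → miss, evict Z, frames {A,P,J}
A → hit
P → hit
J → hit
L → miss, evict A, frames {P,J,L}
Z → miss, evict P, frames {J,L,Z}
Page faults: 8.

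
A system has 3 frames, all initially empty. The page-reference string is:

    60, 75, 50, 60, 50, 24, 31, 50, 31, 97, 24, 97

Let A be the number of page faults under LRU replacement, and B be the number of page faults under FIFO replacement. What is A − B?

1

Under LRU: F F F . . F F . . F F . → 7 faults.
Under FIFO: F F F . . F F . . F . . → 6 faults.
A − B = 7 − 6 = 1.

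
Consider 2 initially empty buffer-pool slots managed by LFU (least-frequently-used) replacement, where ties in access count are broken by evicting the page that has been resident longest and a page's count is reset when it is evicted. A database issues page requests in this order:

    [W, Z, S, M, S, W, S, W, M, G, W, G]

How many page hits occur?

3

W → miss, frames [W]
Z → miss, frames [W, Z]
S → miss, evict W, frames [Z, S]
M → miss, evict Z, frames [S, M]
S → hit
W → miss, evict M, frames [S, W]
S → hit
W → hit
M → miss, evict W, frames [S, M]
G → miss, evict M, frames [S, G]
W → miss, evict G, frames [S, W]
G → miss, evict W, frames [S, G]
Hits: 3.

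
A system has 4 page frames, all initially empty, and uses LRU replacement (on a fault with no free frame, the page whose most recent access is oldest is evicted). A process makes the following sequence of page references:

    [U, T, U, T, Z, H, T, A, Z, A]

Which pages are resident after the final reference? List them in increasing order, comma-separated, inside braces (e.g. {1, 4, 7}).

{A, H, T, Z}

U -> miss, frames [U]
T -> miss, frames [U, T]
U -> hit
T -> hit
Z -> miss, frames [U, T, Z]
H -> miss, frames [U, T, Z, H]
T -> hit
A -> miss, evict U, frames [Z, H, T, A]
Z -> hit
A -> hit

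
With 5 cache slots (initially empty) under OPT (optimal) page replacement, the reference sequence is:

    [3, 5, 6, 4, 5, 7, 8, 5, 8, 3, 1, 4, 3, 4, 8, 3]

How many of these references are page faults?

7

3 -> fault, frames (3)
5 -> fault, frames (3 5)
6 -> fault, frames (3 5 6)
4 -> fault, frames (3 5 6 4)
5 -> hit
7 -> fault, frames (3 5 6 4 7)
8 -> fault, evict 7, frames (3 5 6 4 8)
5 -> hit
8 -> hit
3 -> hit
1 -> fault, evict 6, frames (3 5 4 8 1)
4 -> hit
3 -> hit
4 -> hit
8 -> hit
3 -> hit
Page faults: 7.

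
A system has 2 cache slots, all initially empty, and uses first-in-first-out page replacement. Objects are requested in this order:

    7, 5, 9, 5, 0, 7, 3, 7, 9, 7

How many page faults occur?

8

7 → miss, frames [7]
5 → miss, frames [7, 5]
9 → miss, evict 7, frames [5, 9]
5 → hit
0 → miss, evict 5, frames [9, 0]
7 → miss, evict 9, frames [0, 7]
3 → miss, evict 0, frames [7, 3]
7 → hit
9 → miss, evict 7, frames [3, 9]
7 → miss, evict 3, frames [9, 7]
Page faults: 8.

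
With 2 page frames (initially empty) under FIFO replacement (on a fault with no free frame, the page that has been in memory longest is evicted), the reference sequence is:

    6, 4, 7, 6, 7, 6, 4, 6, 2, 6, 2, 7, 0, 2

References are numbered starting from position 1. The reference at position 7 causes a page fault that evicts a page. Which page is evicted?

7

pos 1: 6: fault, frames [6]
pos 2: 4: fault, frames [6, 4]
pos 3: 7: fault, evict 6, frames [4, 7]
pos 4: 6: fault, evict 4, frames [7, 6]
pos 5: 7: hit
pos 6: 6: hit
pos 7: 4: fault, evict 7, frames [6, 4]
At position 7, page 7 is evicted.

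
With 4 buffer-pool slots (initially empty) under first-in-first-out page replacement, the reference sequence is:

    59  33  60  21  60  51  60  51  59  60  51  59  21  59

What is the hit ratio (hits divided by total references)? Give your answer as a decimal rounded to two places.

59 -> fault, frames (59)
33 -> fault, frames (59 33)
60 -> fault, frames (59 33 60)
21 -> fault, frames (59 33 60 21)
60 -> hit
51 -> fault, evict 59, frames (33 60 21 51)
60 -> hit
51 -> hit
59 -> fault, evict 33, frames (60 21 51 59)
60 -> hit
51 -> hit
59 -> hit
21 -> hit
59 -> hit
Hits: 8 of 14 references → 8/14 = 0.5714.

0.57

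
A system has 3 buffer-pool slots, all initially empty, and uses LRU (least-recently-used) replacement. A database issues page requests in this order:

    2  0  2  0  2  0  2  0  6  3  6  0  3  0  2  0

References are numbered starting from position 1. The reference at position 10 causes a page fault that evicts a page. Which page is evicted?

2

pos 1: 2 → fault, frames (2)
pos 2: 0 → fault, frames (2 0)
pos 3: 2 → hit
pos 4: 0 → hit
pos 5: 2 → hit
pos 6: 0 → hit
pos 7: 2 → hit
pos 8: 0 → hit
pos 9: 6 → fault, frames (2 0 6)
pos 10: 3 → fault, evict 2, frames (0 6 3)
At position 10, page 2 is evicted.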